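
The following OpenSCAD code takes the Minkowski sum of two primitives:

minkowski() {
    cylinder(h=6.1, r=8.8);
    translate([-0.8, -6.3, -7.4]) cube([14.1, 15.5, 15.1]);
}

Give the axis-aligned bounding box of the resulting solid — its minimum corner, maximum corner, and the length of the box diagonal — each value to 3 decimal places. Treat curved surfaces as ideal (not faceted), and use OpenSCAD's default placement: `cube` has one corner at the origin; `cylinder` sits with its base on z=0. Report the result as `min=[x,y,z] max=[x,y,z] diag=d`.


min=[-9.600,-15.100,-7.400] max=[22.100,18.000,13.800] diag=50.497

A = translate([-0.8, -6.3, -7.4]) cube([14.1, 15.5, 15.1]) → bbox [-0.8,-6.3,-7.4] .. [13.3,9.2,7.7]
B = cylinder(h=6.1, r=8.8) → bbox [-8.8,-8.8,0] .. [8.8,8.8,6.1]
lo = A.lo+B.lo = [-0.8-8.8, -6.3-8.8, -7.4+0] = [-9.600,-15.100,-7.400]
hi = A.hi+B.hi = [13.3+8.8, 9.2+8.8, 7.7+6.1] = [22.100,18.000,13.800]
diag = √(31.7²+33.1²+21.2²) = √2549.94 = 50.497


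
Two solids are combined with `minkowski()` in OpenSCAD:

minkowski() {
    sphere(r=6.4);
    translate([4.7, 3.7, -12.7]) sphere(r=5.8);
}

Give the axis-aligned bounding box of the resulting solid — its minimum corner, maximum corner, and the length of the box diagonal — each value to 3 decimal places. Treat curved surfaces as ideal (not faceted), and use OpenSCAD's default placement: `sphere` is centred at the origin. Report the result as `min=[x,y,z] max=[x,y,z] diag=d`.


min=[-7.500,-8.500,-24.900] max=[16.900,15.900,-0.500] diag=42.262

A = translate([4.7, 3.7, -12.7]) sphere(r=5.8) → bbox [-1.1,-2.1,-18.5] .. [10.5,9.5,-6.9]
B = sphere(r=6.4) → bbox [-6.4,-6.4,-6.4] .. [6.4,6.4,6.4]
lo = A.lo+B.lo = [-1.1-6.4, -2.1-6.4, -18.5-6.4] = [-7.500,-8.500,-24.900]
hi = A.hi+B.hi = [10.5+6.4, 9.5+6.4, -6.9+6.4] = [16.900,15.900,-0.500]
diag = √(24.4²+24.4²+24.4²) = √1786.08 = 42.262


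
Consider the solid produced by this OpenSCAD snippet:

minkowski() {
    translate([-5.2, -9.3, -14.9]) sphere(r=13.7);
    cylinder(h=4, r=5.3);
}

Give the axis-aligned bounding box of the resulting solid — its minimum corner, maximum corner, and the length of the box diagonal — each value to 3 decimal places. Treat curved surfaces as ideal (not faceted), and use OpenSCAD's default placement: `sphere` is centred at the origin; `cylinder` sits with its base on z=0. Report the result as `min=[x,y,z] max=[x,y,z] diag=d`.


min=[-24.200,-28.300,-28.600] max=[13.800,9.700,2.800] diag=62.241

A = translate([-5.2, -9.3, -14.9]) sphere(r=13.7) → bbox [-18.9,-23,-28.6] .. [8.5,4.4,-1.2]
B = cylinder(h=4, r=5.3) → bbox [-5.3,-5.3,0] .. [5.3,5.3,4]
lo = A.lo+B.lo = [-18.9-5.3, -23-5.3, -28.6+0] = [-24.200,-28.300,-28.600]
hi = A.hi+B.hi = [8.5+5.3, 4.4+5.3, -1.2+4] = [13.800,9.700,2.800]
diag = √(38²+38²+31.4²) = √3873.96 = 62.241


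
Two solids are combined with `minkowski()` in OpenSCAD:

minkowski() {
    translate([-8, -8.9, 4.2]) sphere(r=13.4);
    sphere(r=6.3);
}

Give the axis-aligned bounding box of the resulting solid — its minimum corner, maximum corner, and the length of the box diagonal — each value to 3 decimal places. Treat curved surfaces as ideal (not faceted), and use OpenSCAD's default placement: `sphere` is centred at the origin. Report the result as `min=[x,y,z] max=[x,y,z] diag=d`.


A = translate([-8, -8.9, 4.2]) sphere(r=13.4) → bbox [-21.4,-22.3,-9.2] .. [5.4,4.5,17.6]
B = sphere(r=6.3) → bbox [-6.3,-6.3,-6.3] .. [6.3,6.3,6.3]
lo = A.lo+B.lo = [-21.4-6.3, -22.3-6.3, -9.2-6.3] = [-27.700,-28.600,-15.500]
hi = A.hi+B.hi = [5.4+6.3, 4.5+6.3, 17.6+6.3] = [11.700,10.800,23.900]
diag = √(39.4²+39.4²+39.4²) = √4657.08 = 68.243

min=[-27.700,-28.600,-15.500] max=[11.700,10.800,23.900] diag=68.243


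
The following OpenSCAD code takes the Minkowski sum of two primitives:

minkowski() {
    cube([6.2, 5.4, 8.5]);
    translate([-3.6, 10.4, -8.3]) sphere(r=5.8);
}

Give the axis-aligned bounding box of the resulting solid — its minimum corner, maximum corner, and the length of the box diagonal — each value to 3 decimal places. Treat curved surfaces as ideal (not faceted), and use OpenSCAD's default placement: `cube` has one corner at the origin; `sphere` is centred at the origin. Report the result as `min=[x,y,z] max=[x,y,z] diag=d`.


A = translate([-3.6, 10.4, -8.3]) sphere(r=5.8) → bbox [-9.4,4.6,-14.1] .. [2.2,16.2,-2.5]
B = cube([6.2, 5.4, 8.5]) → bbox [0,0,0] .. [6.2,5.4,8.5]
lo = A.lo+B.lo = [-9.4+0, 4.6+0, -14.1+0] = [-9.400,4.600,-14.100]
hi = A.hi+B.hi = [2.2+6.2, 16.2+5.4, -2.5+8.5] = [8.400,21.600,6.000]
diag = √(17.8²+17²+20.1²) = √1009.85 = 31.778

min=[-9.400,4.600,-14.100] max=[8.400,21.600,6.000] diag=31.778


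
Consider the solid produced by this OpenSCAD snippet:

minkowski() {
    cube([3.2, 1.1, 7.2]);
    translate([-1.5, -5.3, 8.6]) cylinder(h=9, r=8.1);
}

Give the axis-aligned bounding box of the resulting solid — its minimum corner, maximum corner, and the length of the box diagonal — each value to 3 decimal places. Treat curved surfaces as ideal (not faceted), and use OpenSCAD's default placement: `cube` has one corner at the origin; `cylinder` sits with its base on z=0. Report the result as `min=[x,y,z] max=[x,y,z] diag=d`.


min=[-9.600,-13.400,8.600] max=[9.800,3.900,24.800] diag=30.628

A = translate([-1.5, -5.3, 8.6]) cylinder(h=9, r=8.1) → bbox [-9.6,-13.4,8.6] .. [6.6,2.8,17.6]
B = cube([3.2, 1.1, 7.2]) → bbox [0,0,0] .. [3.2,1.1,7.2]
lo = A.lo+B.lo = [-9.6+0, -13.4+0, 8.6+0] = [-9.600,-13.400,8.600]
hi = A.hi+B.hi = [6.6+3.2, 2.8+1.1, 17.6+7.2] = [9.800,3.900,24.800]
diag = √(19.4²+17.3²+16.2²) = √938.09 = 30.628


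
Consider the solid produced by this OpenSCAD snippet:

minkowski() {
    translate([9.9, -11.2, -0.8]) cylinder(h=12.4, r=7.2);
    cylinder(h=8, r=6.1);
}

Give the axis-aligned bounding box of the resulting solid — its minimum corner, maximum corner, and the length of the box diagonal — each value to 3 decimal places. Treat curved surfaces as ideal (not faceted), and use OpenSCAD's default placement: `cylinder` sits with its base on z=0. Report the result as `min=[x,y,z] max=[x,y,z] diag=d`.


A = translate([9.9, -11.2, -0.8]) cylinder(h=12.4, r=7.2) → bbox [2.7,-18.4,-0.8] .. [17.1,-4,11.6]
B = cylinder(h=8, r=6.1) → bbox [-6.1,-6.1,0] .. [6.1,6.1,8]
lo = A.lo+B.lo = [2.7-6.1, -18.4-6.1, -0.8+0] = [-3.400,-24.500,-0.800]
hi = A.hi+B.hi = [17.1+6.1, -4+6.1, 11.6+8] = [23.200,2.100,19.600]
diag = √(26.6²+26.6²+20.4²) = √1831.28 = 42.793

min=[-3.400,-24.500,-0.800] max=[23.200,2.100,19.600] diag=42.793


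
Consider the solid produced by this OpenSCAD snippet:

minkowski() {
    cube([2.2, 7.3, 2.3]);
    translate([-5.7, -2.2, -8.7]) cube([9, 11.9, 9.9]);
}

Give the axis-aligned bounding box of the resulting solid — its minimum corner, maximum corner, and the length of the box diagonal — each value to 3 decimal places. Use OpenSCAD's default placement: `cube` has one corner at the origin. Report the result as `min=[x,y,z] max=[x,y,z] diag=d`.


A = translate([-5.7, -2.2, -8.7]) cube([9, 11.9, 9.9]) → bbox [-5.7,-2.2,-8.7] .. [3.3,9.7,1.2]
B = cube([2.2, 7.3, 2.3]) → bbox [0,0,0] .. [2.2,7.3,2.3]
lo = A.lo+B.lo = [-5.7+0, -2.2+0, -8.7+0] = [-5.700,-2.200,-8.700]
hi = A.hi+B.hi = [3.3+2.2, 9.7+7.3, 1.2+2.3] = [5.500,17.000,3.500]
diag = √(11.2²+19.2²+12.2²) = √642.92 = 25.356

min=[-5.700,-2.200,-8.700] max=[5.500,17.000,3.500] diag=25.356


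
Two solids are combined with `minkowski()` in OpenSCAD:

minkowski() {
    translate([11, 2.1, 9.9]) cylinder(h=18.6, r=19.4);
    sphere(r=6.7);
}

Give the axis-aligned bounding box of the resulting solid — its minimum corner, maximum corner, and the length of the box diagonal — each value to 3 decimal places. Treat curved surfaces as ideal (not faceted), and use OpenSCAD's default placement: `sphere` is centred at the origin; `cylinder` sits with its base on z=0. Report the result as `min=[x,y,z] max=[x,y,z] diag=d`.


min=[-15.100,-24.000,3.200] max=[37.100,28.200,35.200] diag=80.459

A = translate([11, 2.1, 9.9]) cylinder(h=18.6, r=19.4) → bbox [-8.4,-17.3,9.9] .. [30.4,21.5,28.5]
B = sphere(r=6.7) → bbox [-6.7,-6.7,-6.7] .. [6.7,6.7,6.7]
lo = A.lo+B.lo = [-8.4-6.7, -17.3-6.7, 9.9-6.7] = [-15.100,-24.000,3.200]
hi = A.hi+B.hi = [30.4+6.7, 21.5+6.7, 28.5+6.7] = [37.100,28.200,35.200]
diag = √(52.2²+52.2²+32²) = √6473.68 = 80.459


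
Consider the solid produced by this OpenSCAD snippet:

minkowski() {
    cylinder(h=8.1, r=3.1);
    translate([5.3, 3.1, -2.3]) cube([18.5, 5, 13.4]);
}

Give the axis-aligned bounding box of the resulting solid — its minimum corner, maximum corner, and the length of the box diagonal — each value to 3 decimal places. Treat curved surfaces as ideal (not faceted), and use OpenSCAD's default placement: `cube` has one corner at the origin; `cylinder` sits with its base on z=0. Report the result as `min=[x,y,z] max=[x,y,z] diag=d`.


min=[2.200,0.000,-2.300] max=[26.900,11.200,19.200] diag=34.609

A = translate([5.3, 3.1, -2.3]) cube([18.5, 5, 13.4]) → bbox [5.3,3.1,-2.3] .. [23.8,8.1,11.1]
B = cylinder(h=8.1, r=3.1) → bbox [-3.1,-3.1,0] .. [3.1,3.1,8.1]
lo = A.lo+B.lo = [5.3-3.1, 3.1-3.1, -2.3+0] = [2.200,0.000,-2.300]
hi = A.hi+B.hi = [23.8+3.1, 8.1+3.1, 11.1+8.1] = [26.900,11.200,19.200]
diag = √(24.7²+11.2²+21.5²) = √1197.78 = 34.609


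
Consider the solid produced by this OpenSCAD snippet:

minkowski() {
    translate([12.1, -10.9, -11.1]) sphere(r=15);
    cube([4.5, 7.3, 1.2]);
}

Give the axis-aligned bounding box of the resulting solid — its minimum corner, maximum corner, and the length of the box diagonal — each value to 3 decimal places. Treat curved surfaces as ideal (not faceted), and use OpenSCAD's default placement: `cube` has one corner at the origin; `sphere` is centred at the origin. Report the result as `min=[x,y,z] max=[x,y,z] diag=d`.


min=[-2.900,-25.900,-26.100] max=[31.600,11.400,5.100] diag=59.624

A = translate([12.1, -10.9, -11.1]) sphere(r=15) → bbox [-2.9,-25.9,-26.1] .. [27.1,4.1,3.9]
B = cube([4.5, 7.3, 1.2]) → bbox [0,0,0] .. [4.5,7.3,1.2]
lo = A.lo+B.lo = [-2.9+0, -25.9+0, -26.1+0] = [-2.900,-25.900,-26.100]
hi = A.hi+B.hi = [27.1+4.5, 4.1+7.3, 3.9+1.2] = [31.600,11.400,5.100]
diag = √(34.5²+37.3²+31.2²) = √3554.98 = 59.624


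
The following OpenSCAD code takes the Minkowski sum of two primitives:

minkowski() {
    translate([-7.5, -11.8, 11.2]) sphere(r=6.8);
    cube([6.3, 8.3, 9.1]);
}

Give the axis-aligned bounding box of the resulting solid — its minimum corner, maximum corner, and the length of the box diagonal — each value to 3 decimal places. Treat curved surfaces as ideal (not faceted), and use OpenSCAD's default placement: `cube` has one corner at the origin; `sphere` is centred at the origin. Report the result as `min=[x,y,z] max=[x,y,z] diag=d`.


min=[-14.300,-18.600,4.400] max=[5.600,3.300,27.100] diag=37.295

A = translate([-7.5, -11.8, 11.2]) sphere(r=6.8) → bbox [-14.3,-18.6,4.4] .. [-0.7,-5,18]
B = cube([6.3, 8.3, 9.1]) → bbox [0,0,0] .. [6.3,8.3,9.1]
lo = A.lo+B.lo = [-14.3+0, -18.6+0, 4.4+0] = [-14.300,-18.600,4.400]
hi = A.hi+B.hi = [-0.7+6.3, -5+8.3, 18+9.1] = [5.600,3.300,27.100]
diag = √(19.9²+21.9²+22.7²) = √1390.91 = 37.295


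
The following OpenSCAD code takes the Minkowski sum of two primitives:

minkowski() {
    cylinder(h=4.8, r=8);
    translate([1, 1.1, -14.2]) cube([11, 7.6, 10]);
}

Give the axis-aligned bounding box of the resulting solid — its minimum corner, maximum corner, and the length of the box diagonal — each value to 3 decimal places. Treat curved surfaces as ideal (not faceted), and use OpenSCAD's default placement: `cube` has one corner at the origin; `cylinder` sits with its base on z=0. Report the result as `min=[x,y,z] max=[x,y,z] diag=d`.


A = translate([1, 1.1, -14.2]) cube([11, 7.6, 10]) → bbox [1,1.1,-14.2] .. [12,8.7,-4.2]
B = cylinder(h=4.8, r=8) → bbox [-8,-8,0] .. [8,8,4.8]
lo = A.lo+B.lo = [1-8, 1.1-8, -14.2+0] = [-7.000,-6.900,-14.200]
hi = A.hi+B.hi = [12+8, 8.7+8, -4.2+4.8] = [20.000,16.700,0.600]
diag = √(27²+23.6²+14.8²) = √1505 = 38.794

min=[-7.000,-6.900,-14.200] max=[20.000,16.700,0.600] diag=38.794


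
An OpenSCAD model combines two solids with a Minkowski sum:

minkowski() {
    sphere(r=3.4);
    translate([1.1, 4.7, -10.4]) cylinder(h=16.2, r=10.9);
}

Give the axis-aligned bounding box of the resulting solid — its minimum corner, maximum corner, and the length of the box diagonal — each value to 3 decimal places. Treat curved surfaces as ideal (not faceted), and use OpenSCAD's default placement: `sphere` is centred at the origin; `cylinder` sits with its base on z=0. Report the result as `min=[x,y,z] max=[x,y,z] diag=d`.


min=[-13.200,-9.600,-13.800] max=[15.400,19.000,9.200] diag=46.529

A = translate([1.1, 4.7, -10.4]) cylinder(h=16.2, r=10.9) → bbox [-9.8,-6.2,-10.4] .. [12,15.6,5.8]
B = sphere(r=3.4) → bbox [-3.4,-3.4,-3.4] .. [3.4,3.4,3.4]
lo = A.lo+B.lo = [-9.8-3.4, -6.2-3.4, -10.4-3.4] = [-13.200,-9.600,-13.800]
hi = A.hi+B.hi = [12+3.4, 15.6+3.4, 5.8+3.4] = [15.400,19.000,9.200]
diag = √(28.6²+28.6²+23²) = √2164.92 = 46.529


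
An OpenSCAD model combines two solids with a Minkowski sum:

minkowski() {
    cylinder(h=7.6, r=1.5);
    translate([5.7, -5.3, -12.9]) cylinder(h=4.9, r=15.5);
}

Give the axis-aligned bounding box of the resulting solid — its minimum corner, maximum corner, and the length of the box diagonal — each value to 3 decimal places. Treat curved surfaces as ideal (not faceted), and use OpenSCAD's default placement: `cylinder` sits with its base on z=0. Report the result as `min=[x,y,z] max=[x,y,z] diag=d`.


A = translate([5.7, -5.3, -12.9]) cylinder(h=4.9, r=15.5) → bbox [-9.8,-20.8,-12.9] .. [21.2,10.2,-8]
B = cylinder(h=7.6, r=1.5) → bbox [-1.5,-1.5,0] .. [1.5,1.5,7.6]
lo = A.lo+B.lo = [-9.8-1.5, -20.8-1.5, -12.9+0] = [-11.300,-22.300,-12.900]
hi = A.hi+B.hi = [21.2+1.5, 10.2+1.5, -8+7.6] = [22.700,11.700,-0.400]
diag = √(34²+34²+12.5²) = √2468.25 = 49.681

min=[-11.300,-22.300,-12.900] max=[22.700,11.700,-0.400] diag=49.681


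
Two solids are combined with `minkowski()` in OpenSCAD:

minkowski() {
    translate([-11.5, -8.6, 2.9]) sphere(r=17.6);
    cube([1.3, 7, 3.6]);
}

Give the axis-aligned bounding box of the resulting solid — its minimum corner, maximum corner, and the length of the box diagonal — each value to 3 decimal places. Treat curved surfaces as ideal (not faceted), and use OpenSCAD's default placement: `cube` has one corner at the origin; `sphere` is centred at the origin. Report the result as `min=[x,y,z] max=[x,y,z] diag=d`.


min=[-29.100,-26.200,-14.700] max=[7.400,16.000,24.100] diag=67.960

A = translate([-11.5, -8.6, 2.9]) sphere(r=17.6) → bbox [-29.1,-26.2,-14.7] .. [6.1,9,20.5]
B = cube([1.3, 7, 3.6]) → bbox [0,0,0] .. [1.3,7,3.6]
lo = A.lo+B.lo = [-29.1+0, -26.2+0, -14.7+0] = [-29.100,-26.200,-14.700]
hi = A.hi+B.hi = [6.1+1.3, 9+7, 20.5+3.6] = [7.400,16.000,24.100]
diag = √(36.5²+42.2²+38.8²) = √4618.53 = 67.960


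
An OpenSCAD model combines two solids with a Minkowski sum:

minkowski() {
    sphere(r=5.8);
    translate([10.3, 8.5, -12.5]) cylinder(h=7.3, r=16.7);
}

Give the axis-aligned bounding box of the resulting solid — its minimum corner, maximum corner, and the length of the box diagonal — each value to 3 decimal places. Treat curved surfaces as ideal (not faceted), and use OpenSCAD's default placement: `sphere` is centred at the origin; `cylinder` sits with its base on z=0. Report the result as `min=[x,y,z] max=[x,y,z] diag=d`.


A = translate([10.3, 8.5, -12.5]) cylinder(h=7.3, r=16.7) → bbox [-6.4,-8.2,-12.5] .. [27,25.2,-5.2]
B = sphere(r=5.8) → bbox [-5.8,-5.8,-5.8] .. [5.8,5.8,5.8]
lo = A.lo+B.lo = [-6.4-5.8, -8.2-5.8, -12.5-5.8] = [-12.200,-14.000,-18.300]
hi = A.hi+B.hi = [27+5.8, 25.2+5.8, -5.2+5.8] = [32.800,31.000,0.600]
diag = √(45²+45²+18.9²) = √4407.21 = 66.387

min=[-12.200,-14.000,-18.300] max=[32.800,31.000,0.600] diag=66.387


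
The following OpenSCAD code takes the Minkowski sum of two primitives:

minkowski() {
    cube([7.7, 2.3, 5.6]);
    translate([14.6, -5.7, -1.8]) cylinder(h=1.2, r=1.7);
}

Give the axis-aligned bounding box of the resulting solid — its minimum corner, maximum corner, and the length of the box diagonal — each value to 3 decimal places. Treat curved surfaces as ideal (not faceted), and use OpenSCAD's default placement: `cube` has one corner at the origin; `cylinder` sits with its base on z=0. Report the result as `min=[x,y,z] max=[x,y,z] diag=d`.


min=[12.900,-7.400,-1.800] max=[24.000,-1.700,5.000] diag=14.211

A = translate([14.6, -5.7, -1.8]) cylinder(h=1.2, r=1.7) → bbox [12.9,-7.4,-1.8] .. [16.3,-4,-0.6]
B = cube([7.7, 2.3, 5.6]) → bbox [0,0,0] .. [7.7,2.3,5.6]
lo = A.lo+B.lo = [12.9+0, -7.4+0, -1.8+0] = [12.900,-7.400,-1.800]
hi = A.hi+B.hi = [16.3+7.7, -4+2.3, -0.6+5.6] = [24.000,-1.700,5.000]
diag = √(11.1²+5.7²+6.8²) = √201.94 = 14.211


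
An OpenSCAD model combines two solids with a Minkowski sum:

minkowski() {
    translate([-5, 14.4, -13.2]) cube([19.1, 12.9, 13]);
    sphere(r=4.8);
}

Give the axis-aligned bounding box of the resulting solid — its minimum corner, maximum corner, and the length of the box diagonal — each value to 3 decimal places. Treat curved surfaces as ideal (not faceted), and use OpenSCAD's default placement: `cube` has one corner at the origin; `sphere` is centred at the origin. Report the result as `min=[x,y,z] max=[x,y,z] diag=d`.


min=[-9.800,9.600,-18.000] max=[18.900,32.100,4.600] diag=42.903

A = translate([-5, 14.4, -13.2]) cube([19.1, 12.9, 13]) → bbox [-5,14.4,-13.2] .. [14.1,27.3,-0.2]
B = sphere(r=4.8) → bbox [-4.8,-4.8,-4.8] .. [4.8,4.8,4.8]
lo = A.lo+B.lo = [-5-4.8, 14.4-4.8, -13.2-4.8] = [-9.800,9.600,-18.000]
hi = A.hi+B.hi = [14.1+4.8, 27.3+4.8, -0.2+4.8] = [18.900,32.100,4.600]
diag = √(28.7²+22.5²+22.6²) = √1840.7 = 42.903


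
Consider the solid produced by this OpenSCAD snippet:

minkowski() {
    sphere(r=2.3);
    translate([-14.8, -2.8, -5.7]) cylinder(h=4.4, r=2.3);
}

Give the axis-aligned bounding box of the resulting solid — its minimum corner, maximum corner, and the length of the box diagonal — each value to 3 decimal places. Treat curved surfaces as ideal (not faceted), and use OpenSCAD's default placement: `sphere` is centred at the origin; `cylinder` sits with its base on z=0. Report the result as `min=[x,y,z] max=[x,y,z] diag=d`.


A = translate([-14.8, -2.8, -5.7]) cylinder(h=4.4, r=2.3) → bbox [-17.1,-5.1,-5.7] .. [-12.5,-0.5,-1.3]
B = sphere(r=2.3) → bbox [-2.3,-2.3,-2.3] .. [2.3,2.3,2.3]
lo = A.lo+B.lo = [-17.1-2.3, -5.1-2.3, -5.7-2.3] = [-19.400,-7.400,-8.000]
hi = A.hi+B.hi = [-12.5+2.3, -0.5+2.3, -1.3+2.3] = [-10.200,1.800,1.000]
diag = √(9.2²+9.2²+9²) = √250.28 = 15.820

min=[-19.400,-7.400,-8.000] max=[-10.200,1.800,1.000] diag=15.820


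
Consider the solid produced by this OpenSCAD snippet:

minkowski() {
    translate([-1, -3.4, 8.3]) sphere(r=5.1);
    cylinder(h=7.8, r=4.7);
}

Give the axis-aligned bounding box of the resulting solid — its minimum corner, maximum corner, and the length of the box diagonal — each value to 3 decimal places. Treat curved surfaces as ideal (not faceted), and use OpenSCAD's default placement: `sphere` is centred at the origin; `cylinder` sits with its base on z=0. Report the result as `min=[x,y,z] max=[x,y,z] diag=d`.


A = translate([-1, -3.4, 8.3]) sphere(r=5.1) → bbox [-6.1,-8.5,3.2] .. [4.1,1.7,13.4]
B = cylinder(h=7.8, r=4.7) → bbox [-4.7,-4.7,0] .. [4.7,4.7,7.8]
lo = A.lo+B.lo = [-6.1-4.7, -8.5-4.7, 3.2+0] = [-10.800,-13.200,3.200]
hi = A.hi+B.hi = [4.1+4.7, 1.7+4.7, 13.4+7.8] = [8.800,6.400,21.200]
diag = √(19.6²+19.6²+18²) = √1092.32 = 33.050

min=[-10.800,-13.200,3.200] max=[8.800,6.400,21.200] diag=33.050


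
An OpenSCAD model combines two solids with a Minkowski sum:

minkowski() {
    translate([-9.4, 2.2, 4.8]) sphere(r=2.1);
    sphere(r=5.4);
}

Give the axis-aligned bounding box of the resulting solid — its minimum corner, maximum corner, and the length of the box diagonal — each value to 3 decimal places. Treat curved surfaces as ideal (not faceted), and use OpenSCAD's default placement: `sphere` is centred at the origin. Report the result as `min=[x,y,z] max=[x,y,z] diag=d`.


min=[-16.900,-5.300,-2.700] max=[-1.900,9.700,12.300] diag=25.981

A = translate([-9.4, 2.2, 4.8]) sphere(r=2.1) → bbox [-11.5,0.1,2.7] .. [-7.3,4.3,6.9]
B = sphere(r=5.4) → bbox [-5.4,-5.4,-5.4] .. [5.4,5.4,5.4]
lo = A.lo+B.lo = [-11.5-5.4, 0.1-5.4, 2.7-5.4] = [-16.900,-5.300,-2.700]
hi = A.hi+B.hi = [-7.3+5.4, 4.3+5.4, 6.9+5.4] = [-1.900,9.700,12.300]
diag = √(15²+15²+15²) = √675 = 25.981


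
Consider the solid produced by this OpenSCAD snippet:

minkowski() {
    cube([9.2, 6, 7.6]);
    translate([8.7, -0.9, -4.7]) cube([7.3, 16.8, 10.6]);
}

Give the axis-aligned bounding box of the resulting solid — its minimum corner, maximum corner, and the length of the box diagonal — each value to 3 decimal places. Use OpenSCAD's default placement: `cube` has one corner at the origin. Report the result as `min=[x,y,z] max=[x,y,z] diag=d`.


min=[8.700,-0.900,-4.700] max=[25.200,21.900,13.500] diag=33.516

A = translate([8.7, -0.9, -4.7]) cube([7.3, 16.8, 10.6]) → bbox [8.7,-0.9,-4.7] .. [16,15.9,5.9]
B = cube([9.2, 6, 7.6]) → bbox [0,0,0] .. [9.2,6,7.6]
lo = A.lo+B.lo = [8.7+0, -0.9+0, -4.7+0] = [8.700,-0.900,-4.700]
hi = A.hi+B.hi = [16+9.2, 15.9+6, 5.9+7.6] = [25.200,21.900,13.500]
diag = √(16.5²+22.8²+18.2²) = √1123.33 = 33.516


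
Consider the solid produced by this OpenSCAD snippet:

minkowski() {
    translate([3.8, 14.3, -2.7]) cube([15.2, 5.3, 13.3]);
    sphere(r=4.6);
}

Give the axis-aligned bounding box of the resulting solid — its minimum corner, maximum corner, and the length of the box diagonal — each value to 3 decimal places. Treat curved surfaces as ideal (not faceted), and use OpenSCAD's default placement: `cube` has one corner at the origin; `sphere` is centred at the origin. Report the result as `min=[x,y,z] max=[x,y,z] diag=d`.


A = translate([3.8, 14.3, -2.7]) cube([15.2, 5.3, 13.3]) → bbox [3.8,14.3,-2.7] .. [19,19.6,10.6]
B = sphere(r=4.6) → bbox [-4.6,-4.6,-4.6] .. [4.6,4.6,4.6]
lo = A.lo+B.lo = [3.8-4.6, 14.3-4.6, -2.7-4.6] = [-0.800,9.700,-7.300]
hi = A.hi+B.hi = [19+4.6, 19.6+4.6, 10.6+4.6] = [23.600,24.200,15.200]
diag = √(24.4²+14.5²+22.5²) = √1311.86 = 36.220

min=[-0.800,9.700,-7.300] max=[23.600,24.200,15.200] diag=36.220


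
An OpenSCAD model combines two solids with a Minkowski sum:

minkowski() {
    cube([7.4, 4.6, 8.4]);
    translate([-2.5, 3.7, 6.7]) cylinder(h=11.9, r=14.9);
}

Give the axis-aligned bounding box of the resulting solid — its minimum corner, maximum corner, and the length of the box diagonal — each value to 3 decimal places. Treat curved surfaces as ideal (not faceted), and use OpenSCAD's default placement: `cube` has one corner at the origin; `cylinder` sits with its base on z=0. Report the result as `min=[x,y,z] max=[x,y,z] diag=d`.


min=[-17.400,-11.200,6.700] max=[19.800,23.200,27.000] diag=54.583

A = translate([-2.5, 3.7, 6.7]) cylinder(h=11.9, r=14.9) → bbox [-17.4,-11.2,6.7] .. [12.4,18.6,18.6]
B = cube([7.4, 4.6, 8.4]) → bbox [0,0,0] .. [7.4,4.6,8.4]
lo = A.lo+B.lo = [-17.4+0, -11.2+0, 6.7+0] = [-17.400,-11.200,6.700]
hi = A.hi+B.hi = [12.4+7.4, 18.6+4.6, 18.6+8.4] = [19.800,23.200,27.000]
diag = √(37.2²+34.4²+20.3²) = √2979.29 = 54.583


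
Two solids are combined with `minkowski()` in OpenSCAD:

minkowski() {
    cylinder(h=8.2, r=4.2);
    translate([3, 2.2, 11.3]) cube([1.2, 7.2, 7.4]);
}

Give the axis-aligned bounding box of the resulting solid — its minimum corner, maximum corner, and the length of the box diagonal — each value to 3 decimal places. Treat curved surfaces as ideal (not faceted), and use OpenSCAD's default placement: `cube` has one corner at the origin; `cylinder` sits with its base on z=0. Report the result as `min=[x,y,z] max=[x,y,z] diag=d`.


min=[-1.200,-2.000,11.300] max=[8.400,13.600,26.900] diag=24.060

A = translate([3, 2.2, 11.3]) cube([1.2, 7.2, 7.4]) → bbox [3,2.2,11.3] .. [4.2,9.4,18.7]
B = cylinder(h=8.2, r=4.2) → bbox [-4.2,-4.2,0] .. [4.2,4.2,8.2]
lo = A.lo+B.lo = [3-4.2, 2.2-4.2, 11.3+0] = [-1.200,-2.000,11.300]
hi = A.hi+B.hi = [4.2+4.2, 9.4+4.2, 18.7+8.2] = [8.400,13.600,26.900]
diag = √(9.6²+15.6²+15.6²) = √578.88 = 24.060


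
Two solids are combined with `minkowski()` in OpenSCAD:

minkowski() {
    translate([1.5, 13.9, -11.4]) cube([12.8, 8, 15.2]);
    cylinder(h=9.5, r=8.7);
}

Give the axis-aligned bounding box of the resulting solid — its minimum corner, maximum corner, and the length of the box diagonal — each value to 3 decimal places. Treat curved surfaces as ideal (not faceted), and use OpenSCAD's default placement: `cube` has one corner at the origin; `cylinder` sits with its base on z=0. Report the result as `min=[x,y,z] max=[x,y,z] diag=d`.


A = translate([1.5, 13.9, -11.4]) cube([12.8, 8, 15.2]) → bbox [1.5,13.9,-11.4] .. [14.3,21.9,3.8]
B = cylinder(h=9.5, r=8.7) → bbox [-8.7,-8.7,0] .. [8.7,8.7,9.5]
lo = A.lo+B.lo = [1.5-8.7, 13.9-8.7, -11.4+0] = [-7.200,5.200,-11.400]
hi = A.hi+B.hi = [14.3+8.7, 21.9+8.7, 3.8+9.5] = [23.000,30.600,13.300]
diag = √(30.2²+25.4²+24.7²) = √2167.29 = 46.554

min=[-7.200,5.200,-11.400] max=[23.000,30.600,13.300] diag=46.554


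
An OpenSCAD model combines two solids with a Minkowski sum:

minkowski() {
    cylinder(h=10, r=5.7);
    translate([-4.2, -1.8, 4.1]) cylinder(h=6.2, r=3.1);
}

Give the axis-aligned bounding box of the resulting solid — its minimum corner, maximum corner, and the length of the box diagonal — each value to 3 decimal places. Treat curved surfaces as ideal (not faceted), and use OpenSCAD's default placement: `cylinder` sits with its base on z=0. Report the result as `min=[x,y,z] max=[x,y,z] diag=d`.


min=[-13.000,-10.600,4.100] max=[4.600,7.000,20.300] diag=29.698

A = translate([-4.2, -1.8, 4.1]) cylinder(h=6.2, r=3.1) → bbox [-7.3,-4.9,4.1] .. [-1.1,1.3,10.3]
B = cylinder(h=10, r=5.7) → bbox [-5.7,-5.7,0] .. [5.7,5.7,10]
lo = A.lo+B.lo = [-7.3-5.7, -4.9-5.7, 4.1+0] = [-13.000,-10.600,4.100]
hi = A.hi+B.hi = [-1.1+5.7, 1.3+5.7, 10.3+10] = [4.600,7.000,20.300]
diag = √(17.6²+17.6²+16.2²) = √881.96 = 29.698


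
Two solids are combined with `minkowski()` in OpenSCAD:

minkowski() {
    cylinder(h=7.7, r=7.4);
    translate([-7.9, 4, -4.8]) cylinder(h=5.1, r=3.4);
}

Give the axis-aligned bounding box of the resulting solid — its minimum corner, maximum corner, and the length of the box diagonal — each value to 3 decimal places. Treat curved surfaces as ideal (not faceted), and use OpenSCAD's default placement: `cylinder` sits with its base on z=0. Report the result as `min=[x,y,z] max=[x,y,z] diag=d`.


min=[-18.700,-6.800,-4.800] max=[2.900,14.800,8.000] diag=33.120

A = translate([-7.9, 4, -4.8]) cylinder(h=5.1, r=3.4) → bbox [-11.3,0.6,-4.8] .. [-4.5,7.4,0.3]
B = cylinder(h=7.7, r=7.4) → bbox [-7.4,-7.4,0] .. [7.4,7.4,7.7]
lo = A.lo+B.lo = [-11.3-7.4, 0.6-7.4, -4.8+0] = [-18.700,-6.800,-4.800]
hi = A.hi+B.hi = [-4.5+7.4, 7.4+7.4, 0.3+7.7] = [2.900,14.800,8.000]
diag = √(21.6²+21.6²+12.8²) = √1096.96 = 33.120


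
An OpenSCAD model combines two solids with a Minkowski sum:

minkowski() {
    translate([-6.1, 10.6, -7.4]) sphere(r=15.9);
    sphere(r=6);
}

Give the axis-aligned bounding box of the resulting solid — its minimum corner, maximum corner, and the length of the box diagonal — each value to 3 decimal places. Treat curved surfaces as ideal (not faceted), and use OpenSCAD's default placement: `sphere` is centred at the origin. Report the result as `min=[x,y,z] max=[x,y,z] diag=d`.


A = translate([-6.1, 10.6, -7.4]) sphere(r=15.9) → bbox [-22,-5.3,-23.3] .. [9.8,26.5,8.5]
B = sphere(r=6) → bbox [-6,-6,-6] .. [6,6,6]
lo = A.lo+B.lo = [-22-6, -5.3-6, -23.3-6] = [-28.000,-11.300,-29.300]
hi = A.hi+B.hi = [9.8+6, 26.5+6, 8.5+6] = [15.800,32.500,14.500]
diag = √(43.8²+43.8²+43.8²) = √5755.32 = 75.864

min=[-28.000,-11.300,-29.300] max=[15.800,32.500,14.500] diag=75.864


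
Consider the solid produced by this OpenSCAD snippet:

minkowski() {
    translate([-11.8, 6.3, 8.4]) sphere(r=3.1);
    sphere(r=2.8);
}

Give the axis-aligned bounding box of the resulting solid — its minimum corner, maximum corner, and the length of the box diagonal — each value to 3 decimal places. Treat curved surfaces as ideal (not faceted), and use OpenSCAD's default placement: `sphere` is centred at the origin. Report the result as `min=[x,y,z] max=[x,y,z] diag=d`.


min=[-17.700,0.400,2.500] max=[-5.900,12.200,14.300] diag=20.438

A = translate([-11.8, 6.3, 8.4]) sphere(r=3.1) → bbox [-14.9,3.2,5.3] .. [-8.7,9.4,11.5]
B = sphere(r=2.8) → bbox [-2.8,-2.8,-2.8] .. [2.8,2.8,2.8]
lo = A.lo+B.lo = [-14.9-2.8, 3.2-2.8, 5.3-2.8] = [-17.700,0.400,2.500]
hi = A.hi+B.hi = [-8.7+2.8, 9.4+2.8, 11.5+2.8] = [-5.900,12.200,14.300]
diag = √(11.8²+11.8²+11.8²) = √417.72 = 20.438


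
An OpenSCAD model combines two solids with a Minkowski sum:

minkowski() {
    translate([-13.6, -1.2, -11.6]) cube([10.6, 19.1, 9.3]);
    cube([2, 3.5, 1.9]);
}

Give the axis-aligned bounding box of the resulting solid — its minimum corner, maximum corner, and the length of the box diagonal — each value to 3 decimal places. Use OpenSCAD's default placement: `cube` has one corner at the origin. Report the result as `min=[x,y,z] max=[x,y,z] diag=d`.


min=[-13.600,-1.200,-11.600] max=[-1.000,21.400,-0.400] diag=28.195

A = translate([-13.6, -1.2, -11.6]) cube([10.6, 19.1, 9.3]) → bbox [-13.6,-1.2,-11.6] .. [-3,17.9,-2.3]
B = cube([2, 3.5, 1.9]) → bbox [0,0,0] .. [2,3.5,1.9]
lo = A.lo+B.lo = [-13.6+0, -1.2+0, -11.6+0] = [-13.600,-1.200,-11.600]
hi = A.hi+B.hi = [-3+2, 17.9+3.5, -2.3+1.9] = [-1.000,21.400,-0.400]
diag = √(12.6²+22.6²+11.2²) = √794.96 = 28.195


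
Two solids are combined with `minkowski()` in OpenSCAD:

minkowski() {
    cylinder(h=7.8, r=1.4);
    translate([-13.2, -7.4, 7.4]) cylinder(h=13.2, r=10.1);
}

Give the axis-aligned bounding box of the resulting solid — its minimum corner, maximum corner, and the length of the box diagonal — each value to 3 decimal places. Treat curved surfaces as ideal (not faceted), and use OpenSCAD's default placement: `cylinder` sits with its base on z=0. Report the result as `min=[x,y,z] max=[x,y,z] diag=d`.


min=[-24.700,-18.900,7.400] max=[-1.700,4.100,28.400] diag=38.717

A = translate([-13.2, -7.4, 7.4]) cylinder(h=13.2, r=10.1) → bbox [-23.3,-17.5,7.4] .. [-3.1,2.7,20.6]
B = cylinder(h=7.8, r=1.4) → bbox [-1.4,-1.4,0] .. [1.4,1.4,7.8]
lo = A.lo+B.lo = [-23.3-1.4, -17.5-1.4, 7.4+0] = [-24.700,-18.900,7.400]
hi = A.hi+B.hi = [-3.1+1.4, 2.7+1.4, 20.6+7.8] = [-1.700,4.100,28.400]
diag = √(23²+23²+21²) = √1499 = 38.717


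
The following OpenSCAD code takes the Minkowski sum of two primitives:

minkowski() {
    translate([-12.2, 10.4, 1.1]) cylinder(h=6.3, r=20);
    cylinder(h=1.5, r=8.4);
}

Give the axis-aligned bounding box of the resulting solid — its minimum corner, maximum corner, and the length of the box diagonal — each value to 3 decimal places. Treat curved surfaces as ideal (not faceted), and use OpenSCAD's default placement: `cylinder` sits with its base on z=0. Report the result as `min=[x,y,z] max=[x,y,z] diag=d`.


A = translate([-12.2, 10.4, 1.1]) cylinder(h=6.3, r=20) → bbox [-32.2,-9.6,1.1] .. [7.8,30.4,7.4]
B = cylinder(h=1.5, r=8.4) → bbox [-8.4,-8.4,0] .. [8.4,8.4,1.5]
lo = A.lo+B.lo = [-32.2-8.4, -9.6-8.4, 1.1+0] = [-40.600,-18.000,1.100]
hi = A.hi+B.hi = [7.8+8.4, 30.4+8.4, 7.4+1.5] = [16.200,38.800,8.900]
diag = √(56.8²+56.8²+7.8²) = √6513.32 = 80.705

min=[-40.600,-18.000,1.100] max=[16.200,38.800,8.900] diag=80.705


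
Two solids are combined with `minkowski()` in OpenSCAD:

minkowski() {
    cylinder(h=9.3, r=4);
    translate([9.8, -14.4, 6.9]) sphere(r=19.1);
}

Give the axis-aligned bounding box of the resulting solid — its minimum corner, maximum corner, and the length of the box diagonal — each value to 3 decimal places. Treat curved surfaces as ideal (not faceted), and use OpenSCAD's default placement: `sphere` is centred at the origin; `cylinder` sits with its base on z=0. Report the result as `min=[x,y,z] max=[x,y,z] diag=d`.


A = translate([9.8, -14.4, 6.9]) sphere(r=19.1) → bbox [-9.3,-33.5,-12.2] .. [28.9,4.7,26]
B = cylinder(h=9.3, r=4) → bbox [-4,-4,0] .. [4,4,9.3]
lo = A.lo+B.lo = [-9.3-4, -33.5-4, -12.2+0] = [-13.300,-37.500,-12.200]
hi = A.hi+B.hi = [28.9+4, 4.7+4, 26+9.3] = [32.900,8.700,35.300]
diag = √(46.2²+46.2²+47.5²) = √6525.13 = 80.778

min=[-13.300,-37.500,-12.200] max=[32.900,8.700,35.300] diag=80.778


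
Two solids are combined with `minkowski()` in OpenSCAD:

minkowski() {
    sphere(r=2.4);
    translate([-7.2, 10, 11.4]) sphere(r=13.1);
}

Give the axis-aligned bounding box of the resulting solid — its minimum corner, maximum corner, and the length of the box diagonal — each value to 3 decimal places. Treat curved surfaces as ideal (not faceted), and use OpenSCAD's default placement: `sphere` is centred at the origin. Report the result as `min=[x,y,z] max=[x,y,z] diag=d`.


A = translate([-7.2, 10, 11.4]) sphere(r=13.1) → bbox [-20.3,-3.1,-1.7] .. [5.9,23.1,24.5]
B = sphere(r=2.4) → bbox [-2.4,-2.4,-2.4] .. [2.4,2.4,2.4]
lo = A.lo+B.lo = [-20.3-2.4, -3.1-2.4, -1.7-2.4] = [-22.700,-5.500,-4.100]
hi = A.hi+B.hi = [5.9+2.4, 23.1+2.4, 24.5+2.4] = [8.300,25.500,26.900]
diag = √(31²+31²+31²) = √2883 = 53.694

min=[-22.700,-5.500,-4.100] max=[8.300,25.500,26.900] diag=53.694


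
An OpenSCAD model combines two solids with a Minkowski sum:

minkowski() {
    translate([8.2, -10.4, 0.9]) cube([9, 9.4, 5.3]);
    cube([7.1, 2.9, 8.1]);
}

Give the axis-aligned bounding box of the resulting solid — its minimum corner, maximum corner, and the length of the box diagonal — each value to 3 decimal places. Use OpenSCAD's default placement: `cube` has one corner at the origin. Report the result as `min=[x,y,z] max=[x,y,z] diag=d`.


min=[8.200,-10.400,0.900] max=[24.300,1.900,14.300] diag=24.291

A = translate([8.2, -10.4, 0.9]) cube([9, 9.4, 5.3]) → bbox [8.2,-10.4,0.9] .. [17.2,-1,6.2]
B = cube([7.1, 2.9, 8.1]) → bbox [0,0,0] .. [7.1,2.9,8.1]
lo = A.lo+B.lo = [8.2+0, -10.4+0, 0.9+0] = [8.200,-10.400,0.900]
hi = A.hi+B.hi = [17.2+7.1, -1+2.9, 6.2+8.1] = [24.300,1.900,14.300]
diag = √(16.1²+12.3²+13.4²) = √590.06 = 24.291


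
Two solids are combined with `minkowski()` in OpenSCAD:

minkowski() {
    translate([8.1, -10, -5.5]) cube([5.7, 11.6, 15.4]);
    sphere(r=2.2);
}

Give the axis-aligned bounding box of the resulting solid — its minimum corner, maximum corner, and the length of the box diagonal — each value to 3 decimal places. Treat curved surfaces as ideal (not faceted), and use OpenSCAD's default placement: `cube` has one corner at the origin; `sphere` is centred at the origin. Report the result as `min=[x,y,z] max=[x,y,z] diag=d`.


A = translate([8.1, -10, -5.5]) cube([5.7, 11.6, 15.4]) → bbox [8.1,-10,-5.5] .. [13.8,1.6,9.9]
B = sphere(r=2.2) → bbox [-2.2,-2.2,-2.2] .. [2.2,2.2,2.2]
lo = A.lo+B.lo = [8.1-2.2, -10-2.2, -5.5-2.2] = [5.900,-12.200,-7.700]
hi = A.hi+B.hi = [13.8+2.2, 1.6+2.2, 9.9+2.2] = [16.000,3.800,12.100]
diag = √(10.1²+16²+19.8²) = √750.05 = 27.387

min=[5.900,-12.200,-7.700] max=[16.000,3.800,12.100] diag=27.387


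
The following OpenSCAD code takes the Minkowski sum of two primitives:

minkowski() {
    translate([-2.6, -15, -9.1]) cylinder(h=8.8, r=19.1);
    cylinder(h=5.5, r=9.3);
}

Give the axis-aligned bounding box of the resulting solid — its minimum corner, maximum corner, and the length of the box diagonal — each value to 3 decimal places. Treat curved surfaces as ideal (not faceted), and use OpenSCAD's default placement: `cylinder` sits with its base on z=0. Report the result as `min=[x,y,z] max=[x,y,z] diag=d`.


A = translate([-2.6, -15, -9.1]) cylinder(h=8.8, r=19.1) → bbox [-21.7,-34.1,-9.1] .. [16.5,4.1,-0.3]
B = cylinder(h=5.5, r=9.3) → bbox [-9.3,-9.3,0] .. [9.3,9.3,5.5]
lo = A.lo+B.lo = [-21.7-9.3, -34.1-9.3, -9.1+0] = [-31.000,-43.400,-9.100]
hi = A.hi+B.hi = [16.5+9.3, 4.1+9.3, -0.3+5.5] = [25.800,13.400,5.200]
diag = √(56.8²+56.8²+14.3²) = √6656.97 = 81.590

min=[-31.000,-43.400,-9.100] max=[25.800,13.400,5.200] diag=81.590


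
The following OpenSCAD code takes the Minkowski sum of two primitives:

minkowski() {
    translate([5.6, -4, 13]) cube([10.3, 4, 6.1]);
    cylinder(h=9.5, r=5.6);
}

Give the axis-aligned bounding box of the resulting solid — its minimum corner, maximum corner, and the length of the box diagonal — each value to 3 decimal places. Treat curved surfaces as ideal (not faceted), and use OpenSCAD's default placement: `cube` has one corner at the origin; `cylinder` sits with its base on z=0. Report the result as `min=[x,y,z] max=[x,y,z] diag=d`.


A = translate([5.6, -4, 13]) cube([10.3, 4, 6.1]) → bbox [5.6,-4,13] .. [15.9,0,19.1]
B = cylinder(h=9.5, r=5.6) → bbox [-5.6,-5.6,0] .. [5.6,5.6,9.5]
lo = A.lo+B.lo = [5.6-5.6, -4-5.6, 13+0] = [0.000,-9.600,13.000]
hi = A.hi+B.hi = [15.9+5.6, 0+5.6, 19.1+9.5] = [21.500,5.600,28.600]
diag = √(21.5²+15.2²+15.6²) = √936.65 = 30.605

min=[0.000,-9.600,13.000] max=[21.500,5.600,28.600] diag=30.605


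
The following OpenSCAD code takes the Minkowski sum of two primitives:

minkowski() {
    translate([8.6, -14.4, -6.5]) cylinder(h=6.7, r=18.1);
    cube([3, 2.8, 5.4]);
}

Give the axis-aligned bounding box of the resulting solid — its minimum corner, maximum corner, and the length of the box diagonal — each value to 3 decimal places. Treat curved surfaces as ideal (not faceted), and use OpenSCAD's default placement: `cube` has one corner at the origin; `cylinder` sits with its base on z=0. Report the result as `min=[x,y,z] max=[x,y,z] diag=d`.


A = translate([8.6, -14.4, -6.5]) cylinder(h=6.7, r=18.1) → bbox [-9.5,-32.5,-6.5] .. [26.7,3.7,0.2]
B = cube([3, 2.8, 5.4]) → bbox [0,0,0] .. [3,2.8,5.4]
lo = A.lo+B.lo = [-9.5+0, -32.5+0, -6.5+0] = [-9.500,-32.500,-6.500]
hi = A.hi+B.hi = [26.7+3, 3.7+2.8, 0.2+5.4] = [29.700,6.500,5.600]
diag = √(39.2²+39²+12.1²) = √3204.05 = 56.604

min=[-9.500,-32.500,-6.500] max=[29.700,6.500,5.600] diag=56.604


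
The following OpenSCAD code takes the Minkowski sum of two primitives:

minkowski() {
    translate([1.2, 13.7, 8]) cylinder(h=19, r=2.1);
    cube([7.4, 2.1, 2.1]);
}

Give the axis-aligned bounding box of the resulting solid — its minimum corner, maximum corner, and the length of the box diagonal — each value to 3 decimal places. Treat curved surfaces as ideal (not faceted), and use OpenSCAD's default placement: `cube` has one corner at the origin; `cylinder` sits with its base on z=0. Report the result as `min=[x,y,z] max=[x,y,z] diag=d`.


min=[-0.900,11.600,8.000] max=[10.700,17.900,29.100] diag=24.889

A = translate([1.2, 13.7, 8]) cylinder(h=19, r=2.1) → bbox [-0.9,11.6,8] .. [3.3,15.8,27]
B = cube([7.4, 2.1, 2.1]) → bbox [0,0,0] .. [7.4,2.1,2.1]
lo = A.lo+B.lo = [-0.9+0, 11.6+0, 8+0] = [-0.900,11.600,8.000]
hi = A.hi+B.hi = [3.3+7.4, 15.8+2.1, 27+2.1] = [10.700,17.900,29.100]
diag = √(11.6²+6.3²+21.1²) = √619.46 = 24.889


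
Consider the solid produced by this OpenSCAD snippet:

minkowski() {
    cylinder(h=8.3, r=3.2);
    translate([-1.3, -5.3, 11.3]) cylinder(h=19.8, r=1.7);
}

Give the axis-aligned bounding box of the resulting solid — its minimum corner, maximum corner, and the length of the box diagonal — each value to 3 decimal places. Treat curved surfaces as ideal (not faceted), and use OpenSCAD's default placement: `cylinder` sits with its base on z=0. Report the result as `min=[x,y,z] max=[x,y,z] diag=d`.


A = translate([-1.3, -5.3, 11.3]) cylinder(h=19.8, r=1.7) → bbox [-3,-7,11.3] .. [0.4,-3.6,31.1]
B = cylinder(h=8.3, r=3.2) → bbox [-3.2,-3.2,0] .. [3.2,3.2,8.3]
lo = A.lo+B.lo = [-3-3.2, -7-3.2, 11.3+0] = [-6.200,-10.200,11.300]
hi = A.hi+B.hi = [0.4+3.2, -3.6+3.2, 31.1+8.3] = [3.600,-0.400,39.400]
diag = √(9.8²+9.8²+28.1²) = √981.69 = 31.332

min=[-6.200,-10.200,11.300] max=[3.600,-0.400,39.400] diag=31.332
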